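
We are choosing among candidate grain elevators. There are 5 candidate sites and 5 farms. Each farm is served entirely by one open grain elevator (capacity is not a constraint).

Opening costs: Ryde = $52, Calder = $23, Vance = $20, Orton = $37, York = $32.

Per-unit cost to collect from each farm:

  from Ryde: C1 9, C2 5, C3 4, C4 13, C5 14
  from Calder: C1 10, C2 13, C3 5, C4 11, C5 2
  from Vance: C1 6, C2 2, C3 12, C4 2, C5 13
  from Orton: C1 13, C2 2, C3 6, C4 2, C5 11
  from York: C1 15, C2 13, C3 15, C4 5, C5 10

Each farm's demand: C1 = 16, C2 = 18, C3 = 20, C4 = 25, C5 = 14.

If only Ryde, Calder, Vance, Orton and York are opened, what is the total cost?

Each farm is assigned to its cheapest site among the open ones.
{Ryde, Calder, Vance, Orton, York}: C1→Vance 6·16=96, C2→Vance 2·18=36, C3→Ryde 4·20=80, C4→Vance 2·25=50, C5→Calder 2·14=28. Service 290; fixed 164; total 454.

Total cost: 454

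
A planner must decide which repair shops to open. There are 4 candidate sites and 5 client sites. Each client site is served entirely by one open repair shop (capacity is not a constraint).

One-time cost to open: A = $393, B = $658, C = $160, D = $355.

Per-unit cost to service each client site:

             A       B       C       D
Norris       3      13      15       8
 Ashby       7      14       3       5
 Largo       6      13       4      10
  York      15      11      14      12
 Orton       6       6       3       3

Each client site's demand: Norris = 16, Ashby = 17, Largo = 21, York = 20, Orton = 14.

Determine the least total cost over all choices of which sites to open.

For any fixed open set, each client site goes to its cheapest open site; total = fixed + service.
{C}: Norris→C 15·16=240, Ashby→C 3·17=51, Largo→C 4·21=84, York→C 14·20=280, Orton→C 3·14=42. Service 697; fixed 160; total 857.
{A, C}: Norris→A 3·16=48, Ashby→C 3·17=51, Largo→C 4·21=84, York→C 14·20=280, Orton→C 3·14=42. Service 505; fixed 553; total 1058.
{C, D}: service 545 + fixed 515 = 1060
{A, B, C, D}: Norris→A 3·16=48, Ashby→C 3·17=51, Largo→C 4·21=84, York→B 11·20=220, Orton→C 3·14=42. Service 445; fixed 1566; total 2011.
No other subset beats 857.

Minimum total cost: 857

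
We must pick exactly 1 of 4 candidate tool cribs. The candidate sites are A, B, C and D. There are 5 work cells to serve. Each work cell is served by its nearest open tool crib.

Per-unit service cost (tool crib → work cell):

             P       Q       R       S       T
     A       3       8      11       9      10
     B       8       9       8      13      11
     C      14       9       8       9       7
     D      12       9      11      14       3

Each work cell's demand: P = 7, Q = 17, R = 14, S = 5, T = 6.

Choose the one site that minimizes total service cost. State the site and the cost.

Choose A only; total service cost 416.

With exactly 1 open, each work cell uses its cheapest among the chosen.
{A}: P→A 3·7=21, Q→A 8·17=136, R→A 11·14=154, S→A 9·5=45, T→A 10·6=60. Service cost 416.
{C}: service cost 450
{B}: service cost 452
Among all 4 size-1 choices, {A} is lowest.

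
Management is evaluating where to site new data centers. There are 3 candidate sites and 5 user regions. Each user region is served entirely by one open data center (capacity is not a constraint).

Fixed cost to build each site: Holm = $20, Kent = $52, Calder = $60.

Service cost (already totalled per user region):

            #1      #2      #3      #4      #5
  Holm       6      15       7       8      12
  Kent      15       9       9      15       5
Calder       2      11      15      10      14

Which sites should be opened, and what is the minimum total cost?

For any fixed open set, each user region goes to its cheapest open site; total = fixed + service.
{Holm}: #1→Holm 6, #2→Holm 15, #3→Holm 7, #4→Holm 8, #5→Holm 12. Service 48; fixed 20; total 68.
{Kent}: service 53 + fixed 52 = 105
{Holm, Kent}: service 35 + fixed 72 = 107
{Holm, Kent, Calder}: service 31 + fixed 132 = 163
No other subset beats 68.

Open Holm only; minimum total cost 68.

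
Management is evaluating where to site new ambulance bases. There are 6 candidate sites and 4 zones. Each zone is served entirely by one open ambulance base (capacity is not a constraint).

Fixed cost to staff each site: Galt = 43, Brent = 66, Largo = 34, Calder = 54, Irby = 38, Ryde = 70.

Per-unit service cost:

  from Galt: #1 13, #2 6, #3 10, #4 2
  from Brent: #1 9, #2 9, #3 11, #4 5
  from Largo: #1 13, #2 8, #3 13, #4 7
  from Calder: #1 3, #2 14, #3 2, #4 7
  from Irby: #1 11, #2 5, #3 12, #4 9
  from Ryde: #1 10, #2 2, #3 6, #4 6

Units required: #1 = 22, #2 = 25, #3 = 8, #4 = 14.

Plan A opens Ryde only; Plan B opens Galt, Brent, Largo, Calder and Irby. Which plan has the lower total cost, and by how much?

Plan A: {Ryde}: #1→Ryde 10·22=220, #2→Ryde 2·25=50, #3→Ryde 6·8=48, #4→Ryde 6·14=84. Service 402; fixed 70; total 472.
Plan B: {Galt, Brent, Largo, Calder, Irby}: #1→Calder 3·22=66, #2→Irby 5·25=125, #3→Calder 2·8=16, #4→Galt 2·14=28. Service 235; fixed 235; total 470.
Difference: |472 − 470| = 2.

Plan B is cheaper by 2.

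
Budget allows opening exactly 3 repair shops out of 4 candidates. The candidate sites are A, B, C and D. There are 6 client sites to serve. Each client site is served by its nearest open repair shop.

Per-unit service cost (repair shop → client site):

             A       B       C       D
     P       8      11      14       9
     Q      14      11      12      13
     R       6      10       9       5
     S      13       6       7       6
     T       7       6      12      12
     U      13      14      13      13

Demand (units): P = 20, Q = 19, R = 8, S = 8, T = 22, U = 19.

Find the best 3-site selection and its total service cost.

Choose A, B and D; total service cost 836.

With exactly 3 open, each client site uses its cheapest among the chosen.
{A, B, D}: P→A 8·20=160, Q→B 11·19=209, R→D 5·8=40, S→B 6·8=48, T→B 6·22=132, U→A 13·19=247. Service cost 836.
{A, B, C}: service cost 844
{B, C, D}: service cost 856
Among all 4 size-3 choices, {A, B, D} is lowest.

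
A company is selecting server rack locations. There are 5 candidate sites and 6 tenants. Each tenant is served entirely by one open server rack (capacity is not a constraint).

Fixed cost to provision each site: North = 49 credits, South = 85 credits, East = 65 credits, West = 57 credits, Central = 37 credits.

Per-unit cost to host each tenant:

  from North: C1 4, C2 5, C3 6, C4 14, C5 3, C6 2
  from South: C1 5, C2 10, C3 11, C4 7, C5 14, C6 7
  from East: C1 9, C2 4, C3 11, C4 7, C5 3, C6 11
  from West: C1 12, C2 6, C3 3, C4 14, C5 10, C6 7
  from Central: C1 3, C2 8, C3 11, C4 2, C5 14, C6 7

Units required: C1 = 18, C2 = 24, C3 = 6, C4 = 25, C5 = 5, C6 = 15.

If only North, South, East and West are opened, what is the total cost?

Each tenant is assigned to its cheapest site among the open ones.
{North, South, East, West}: C1→North 4·18=72, C2→East 4·24=96, C3→West 3·6=18, C4→South 7·25=175, C5→North 3·5=15, C6→North 2·15=30. Service 406; fixed 256; total 662.

Total cost: 662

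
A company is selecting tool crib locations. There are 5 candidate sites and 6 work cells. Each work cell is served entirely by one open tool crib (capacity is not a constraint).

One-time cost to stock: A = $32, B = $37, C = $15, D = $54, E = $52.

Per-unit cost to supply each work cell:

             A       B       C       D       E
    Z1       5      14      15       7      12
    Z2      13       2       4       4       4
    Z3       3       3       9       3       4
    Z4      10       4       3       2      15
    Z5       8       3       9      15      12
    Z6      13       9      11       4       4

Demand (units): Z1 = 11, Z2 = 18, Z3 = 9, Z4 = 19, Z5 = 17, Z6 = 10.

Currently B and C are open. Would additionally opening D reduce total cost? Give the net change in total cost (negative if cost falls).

Yes — net change −92 (cost falls by 92).

Current service cost with {B, C}: 415.
Adding D: each work cell re-picks its cheapest; new service cost 269, saving 146.
Extra fixed cost: 54. Net change = 54 − 146 = -92.
(Totals: 467 → 375.)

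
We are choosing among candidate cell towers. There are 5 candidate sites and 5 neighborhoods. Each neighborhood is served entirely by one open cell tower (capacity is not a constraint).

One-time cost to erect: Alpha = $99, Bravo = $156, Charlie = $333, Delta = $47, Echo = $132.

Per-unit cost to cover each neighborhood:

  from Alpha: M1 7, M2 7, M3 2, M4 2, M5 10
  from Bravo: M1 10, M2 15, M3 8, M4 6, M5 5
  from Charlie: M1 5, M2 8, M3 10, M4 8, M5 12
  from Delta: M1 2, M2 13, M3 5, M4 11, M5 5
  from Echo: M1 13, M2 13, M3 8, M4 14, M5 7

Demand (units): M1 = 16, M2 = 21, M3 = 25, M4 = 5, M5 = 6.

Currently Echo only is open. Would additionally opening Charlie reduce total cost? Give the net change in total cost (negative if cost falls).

Current service cost with {Echo}: 793.
Adding Charlie: each neighborhood re-picks its cheapest; new service cost 530, saving 263.
Extra fixed cost: 333. Net change = 333 − 263 = 70.
(Totals: 925 → 995.)

No — net change +70 (cost rises by 70).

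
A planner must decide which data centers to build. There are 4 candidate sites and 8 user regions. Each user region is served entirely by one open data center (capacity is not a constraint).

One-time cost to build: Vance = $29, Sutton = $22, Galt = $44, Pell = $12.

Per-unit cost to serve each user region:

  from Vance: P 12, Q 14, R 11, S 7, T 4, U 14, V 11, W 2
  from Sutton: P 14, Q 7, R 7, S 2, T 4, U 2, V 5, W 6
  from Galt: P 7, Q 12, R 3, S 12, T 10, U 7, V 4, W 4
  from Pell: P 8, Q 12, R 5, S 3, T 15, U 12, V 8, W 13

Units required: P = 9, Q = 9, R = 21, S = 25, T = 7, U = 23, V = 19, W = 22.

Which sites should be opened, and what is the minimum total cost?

For any fixed open set, each user region goes to its cheapest open site; total = fixed + service.
{Vance, Sutton, Galt}: P→Galt 7·9=63, Q→Sutton 7·9=63, R→Galt 3·21=63, S→Sutton 2·25=50, T→Vance 4·7=28, U→Sutton 2·23=46, V→Galt 4·19=76, W→Vance 2·22=44. Service 433; fixed 95; total 528.
{Vance, Sutton, Galt, Pell}: service 433 + fixed 107 = 540
{Sutton, Galt}: service 477 + fixed 66 = 543
{Pell}: P→Pell 8·9=72, Q→Pell 12·9=108, R→Pell 5·21=105, S→Pell 3·25=75, T→Pell 15·7=105, U→Pell 12·23=276, V→Pell 8·19=152, W→Pell 13·22=286. Service 1179; fixed 12; total 1191.
No other subset beats 528.

Open Vance, Sutton and Galt; minimum total cost 528.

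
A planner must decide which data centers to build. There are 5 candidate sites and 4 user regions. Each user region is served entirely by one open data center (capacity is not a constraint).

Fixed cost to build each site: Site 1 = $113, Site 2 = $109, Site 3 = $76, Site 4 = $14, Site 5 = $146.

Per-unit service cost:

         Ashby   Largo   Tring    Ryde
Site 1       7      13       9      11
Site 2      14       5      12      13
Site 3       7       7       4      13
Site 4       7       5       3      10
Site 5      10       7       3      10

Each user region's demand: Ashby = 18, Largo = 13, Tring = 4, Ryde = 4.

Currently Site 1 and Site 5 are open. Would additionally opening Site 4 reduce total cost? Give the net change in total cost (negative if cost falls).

Yes — net change −12 (cost falls by 12).

Current service cost with {Site 1, Site 5}: 269.
Adding Site 4: each user region re-picks its cheapest; new service cost 243, saving 26.
Extra fixed cost: 14. Net change = 14 − 26 = -12.
(Totals: 528 → 516.)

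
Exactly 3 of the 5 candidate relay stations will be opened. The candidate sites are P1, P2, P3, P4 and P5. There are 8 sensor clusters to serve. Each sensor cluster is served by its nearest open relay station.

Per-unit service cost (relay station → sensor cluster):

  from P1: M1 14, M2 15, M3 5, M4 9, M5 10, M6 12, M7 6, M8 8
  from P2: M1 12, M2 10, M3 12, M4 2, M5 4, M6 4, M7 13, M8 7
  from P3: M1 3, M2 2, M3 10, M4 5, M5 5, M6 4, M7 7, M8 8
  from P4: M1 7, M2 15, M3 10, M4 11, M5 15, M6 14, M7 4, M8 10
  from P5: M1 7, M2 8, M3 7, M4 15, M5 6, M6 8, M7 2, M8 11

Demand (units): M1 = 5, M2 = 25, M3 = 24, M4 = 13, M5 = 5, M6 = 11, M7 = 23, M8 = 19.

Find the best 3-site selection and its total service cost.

Choose P2, P3 and P5; total service cost 502.

With exactly 3 open, each sensor cluster uses its cheapest among the chosen.
{P2, P3, P5}: M1→P3 3·5=15, M2→P3 2·25=50, M3→P5 7·24=168, M4→P2 2·13=26, M5→P2 4·5=20, M6→P2 4·11=44, M7→P5 2·23=46, M8→P2 7·19=133. Service cost 502.
{P1, P3, P5}: service cost 517
{P1, P2, P3}: service cost 546
Among all 10 size-3 choices, {P2, P3, P5} is lowest.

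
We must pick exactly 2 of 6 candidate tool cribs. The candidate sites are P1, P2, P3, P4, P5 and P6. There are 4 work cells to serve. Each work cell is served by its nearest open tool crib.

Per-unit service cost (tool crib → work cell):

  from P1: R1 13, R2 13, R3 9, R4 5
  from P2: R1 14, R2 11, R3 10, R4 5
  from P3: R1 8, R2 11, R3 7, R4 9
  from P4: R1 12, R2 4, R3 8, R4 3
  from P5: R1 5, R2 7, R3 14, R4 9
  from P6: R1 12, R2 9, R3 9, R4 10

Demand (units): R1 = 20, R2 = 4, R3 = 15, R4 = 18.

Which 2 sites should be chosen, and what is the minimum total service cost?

Choose P4 and P5; total service cost 290.

With exactly 2 open, each work cell uses its cheapest among the chosen.
{P4, P5}: R1→P5 5·20=100, R2→P4 4·4=16, R3→P4 8·15=120, R4→P4 3·18=54. Service cost 290.
{P3, P4}: service cost 335
{P1, P5}: service cost 353
Among all 15 size-2 choices, {P4, P5} is lowest.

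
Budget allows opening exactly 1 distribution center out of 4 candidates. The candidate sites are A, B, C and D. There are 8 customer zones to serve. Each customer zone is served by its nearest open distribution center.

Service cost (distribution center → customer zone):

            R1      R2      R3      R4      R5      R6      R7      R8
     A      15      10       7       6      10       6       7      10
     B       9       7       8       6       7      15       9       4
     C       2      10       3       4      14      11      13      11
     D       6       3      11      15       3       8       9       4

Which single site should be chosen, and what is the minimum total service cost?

Choose D only; total service cost 59.

With exactly 1 open, each customer zone uses its cheapest among the chosen.
{D}: R1→D 6, R2→D 3, R3→D 11, R4→D 15, R5→D 3, R6→D 8, R7→D 9, R8→D 4. Service cost 59.
{B}: service cost 65
{C}: service cost 68
Among all 4 size-1 choices, {D} is lowest.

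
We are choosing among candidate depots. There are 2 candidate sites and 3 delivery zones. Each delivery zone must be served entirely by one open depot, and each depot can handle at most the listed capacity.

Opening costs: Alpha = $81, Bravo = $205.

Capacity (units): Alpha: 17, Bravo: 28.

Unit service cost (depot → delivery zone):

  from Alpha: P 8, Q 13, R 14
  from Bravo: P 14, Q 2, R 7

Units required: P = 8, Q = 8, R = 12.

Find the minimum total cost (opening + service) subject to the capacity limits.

Open {Bravo}: P→Bravo 14·8=112, Q→Bravo 2·8=16, R→Bravo 7·12=84.
Loads: Bravo carries 28/28. Service 212; fixed 205; total 417.
Next best feasible plan costs 450.

Minimum total cost: 417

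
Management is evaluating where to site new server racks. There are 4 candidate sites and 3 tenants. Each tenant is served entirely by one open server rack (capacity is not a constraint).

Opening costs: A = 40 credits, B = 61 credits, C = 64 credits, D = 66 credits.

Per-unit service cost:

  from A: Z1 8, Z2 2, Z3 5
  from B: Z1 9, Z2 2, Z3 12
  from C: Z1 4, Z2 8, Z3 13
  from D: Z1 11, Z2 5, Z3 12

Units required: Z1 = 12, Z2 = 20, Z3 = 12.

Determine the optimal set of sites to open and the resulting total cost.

For any fixed open set, each tenant goes to its cheapest open site; total = fixed + service.
{A}: Z1→A 8·12=96, Z2→A 2·20=40, Z3→A 5·12=60. Service 196; fixed 40; total 236.
{A, C}: service 148 + fixed 104 = 252
{A, B}: service 196 + fixed 101 = 297
{A, B, C, D}: service 148 + fixed 231 = 379
No other subset beats 236.

Open A only; minimum total cost 236.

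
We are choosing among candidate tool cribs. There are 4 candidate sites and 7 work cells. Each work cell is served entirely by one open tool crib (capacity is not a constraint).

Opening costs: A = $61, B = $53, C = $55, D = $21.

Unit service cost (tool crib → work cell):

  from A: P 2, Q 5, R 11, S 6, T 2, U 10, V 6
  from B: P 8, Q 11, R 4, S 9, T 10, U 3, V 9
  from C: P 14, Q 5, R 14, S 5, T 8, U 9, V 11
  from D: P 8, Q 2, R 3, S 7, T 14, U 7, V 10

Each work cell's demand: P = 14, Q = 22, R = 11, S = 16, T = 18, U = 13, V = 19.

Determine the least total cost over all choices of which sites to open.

Minimum total cost: 524

For any fixed open set, each work cell goes to its cheapest open site; total = fixed + service.
{A, D}: P→A 2·14=28, Q→D 2·22=44, R→D 3·11=33, S→A 6·16=96, T→A 2·18=36, U→D 7·13=91, V→A 6·19=114. Service 442; fixed 82; total 524.
{A, B, D}: P→A 2·14=28, Q→D 2·22=44, R→D 3·11=33, S→A 6·16=96, T→A 2·18=36, U→B 3·13=39, V→A 6·19=114. Service 390; fixed 135; total 525.
{A, C, D}: service 426 + fixed 137 = 563
{A, B, C, D}: service 374 + fixed 190 = 564
No other subset beats 524.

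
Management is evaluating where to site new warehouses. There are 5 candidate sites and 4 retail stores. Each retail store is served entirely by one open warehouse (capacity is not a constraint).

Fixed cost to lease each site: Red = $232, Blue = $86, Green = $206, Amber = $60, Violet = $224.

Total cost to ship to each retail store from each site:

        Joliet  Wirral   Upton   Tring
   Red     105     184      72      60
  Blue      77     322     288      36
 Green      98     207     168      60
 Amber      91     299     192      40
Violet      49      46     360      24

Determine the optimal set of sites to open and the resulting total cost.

For any fixed open set, each retail store goes to its cheapest open site; total = fixed + service.
{Amber, Violet}: Joliet→Violet 49, Wirral→Violet 46, Upton→Amber 192, Tring→Violet 24. Service 311; fixed 284; total 595.
{Red, Violet}: service 191 + fixed 456 = 647
{Red}: service 421 + fixed 232 = 653
{Red, Blue, Green, Amber, Violet}: service 191 + fixed 808 = 999
No other subset beats 595.

Open Amber and Violet; minimum total cost 595.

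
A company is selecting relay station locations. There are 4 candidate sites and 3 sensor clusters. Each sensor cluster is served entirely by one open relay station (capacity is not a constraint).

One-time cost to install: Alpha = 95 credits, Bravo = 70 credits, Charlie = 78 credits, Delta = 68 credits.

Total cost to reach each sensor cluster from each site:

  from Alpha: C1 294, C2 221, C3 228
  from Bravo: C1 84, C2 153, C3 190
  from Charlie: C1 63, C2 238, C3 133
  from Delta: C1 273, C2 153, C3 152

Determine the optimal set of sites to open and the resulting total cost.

Open Charlie and Delta; minimum total cost 495.

For any fixed open set, each sensor cluster goes to its cheapest open site; total = fixed + service.
{Charlie, Delta}: C1→Charlie 63, C2→Delta 153, C3→Charlie 133. Service 349; fixed 146; total 495.
{Bravo}: service 427 + fixed 70 = 497
{Bravo, Charlie}: C1→Charlie 63, C2→Bravo 153, C3→Charlie 133. Service 349; fixed 148; total 497.
{Alpha, Bravo, Charlie, Delta}: service 349 + fixed 311 = 660
No other subset beats 495.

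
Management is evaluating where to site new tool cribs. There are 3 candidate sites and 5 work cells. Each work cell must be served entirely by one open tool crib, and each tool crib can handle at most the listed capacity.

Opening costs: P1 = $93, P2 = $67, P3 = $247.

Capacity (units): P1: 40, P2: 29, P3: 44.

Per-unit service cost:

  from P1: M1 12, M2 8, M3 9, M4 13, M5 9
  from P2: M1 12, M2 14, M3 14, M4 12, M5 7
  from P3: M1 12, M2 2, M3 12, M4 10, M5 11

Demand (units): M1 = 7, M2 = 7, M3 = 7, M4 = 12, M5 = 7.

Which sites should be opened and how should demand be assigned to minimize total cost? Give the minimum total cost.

Minimum total cost: 515

Open {P1}: M1→P1 12·7=84, M2→P1 8·7=56, M3→P1 9·7=63, M4→P1 13·12=156, M5→P1 9·7=63.
Loads: P1 carries 40/40. Service 422; fixed 93; total 515.
Next best feasible plan costs 556.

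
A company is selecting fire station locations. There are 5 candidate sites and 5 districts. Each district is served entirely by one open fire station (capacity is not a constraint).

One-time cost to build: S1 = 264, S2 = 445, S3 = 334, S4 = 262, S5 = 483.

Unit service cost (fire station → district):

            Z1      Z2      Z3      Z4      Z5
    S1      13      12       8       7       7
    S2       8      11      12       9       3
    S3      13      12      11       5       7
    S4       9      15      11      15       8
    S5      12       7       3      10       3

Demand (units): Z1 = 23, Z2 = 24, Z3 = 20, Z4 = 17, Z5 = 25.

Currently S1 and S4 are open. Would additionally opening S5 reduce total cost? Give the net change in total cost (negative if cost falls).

Current service cost with {S1, S4}: 949.
Adding S5: each district re-picks its cheapest; new service cost 629, saving 320.
Extra fixed cost: 483. Net change = 483 − 320 = 163.
(Totals: 1475 → 1638.)

No — net change +163 (cost rises by 163).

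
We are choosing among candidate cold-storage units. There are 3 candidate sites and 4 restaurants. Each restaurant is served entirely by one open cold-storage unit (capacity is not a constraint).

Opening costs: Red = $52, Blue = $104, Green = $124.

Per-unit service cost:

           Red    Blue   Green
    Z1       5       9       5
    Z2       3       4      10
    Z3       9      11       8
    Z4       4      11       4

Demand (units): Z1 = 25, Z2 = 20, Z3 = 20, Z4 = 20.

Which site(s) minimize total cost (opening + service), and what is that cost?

For any fixed open set, each restaurant goes to its cheapest open site; total = fixed + service.
{Red}: Z1→Red 5·25=125, Z2→Red 3·20=60, Z3→Red 9·20=180, Z4→Red 4·20=80. Service 445; fixed 52; total 497.
{Red, Blue}: service 445 + fixed 156 = 601
{Red, Green}: service 425 + fixed 176 = 601
{Red, Blue, Green}: service 425 + fixed 280 = 705
No other subset beats 497.

Open Red only; minimum total cost 497.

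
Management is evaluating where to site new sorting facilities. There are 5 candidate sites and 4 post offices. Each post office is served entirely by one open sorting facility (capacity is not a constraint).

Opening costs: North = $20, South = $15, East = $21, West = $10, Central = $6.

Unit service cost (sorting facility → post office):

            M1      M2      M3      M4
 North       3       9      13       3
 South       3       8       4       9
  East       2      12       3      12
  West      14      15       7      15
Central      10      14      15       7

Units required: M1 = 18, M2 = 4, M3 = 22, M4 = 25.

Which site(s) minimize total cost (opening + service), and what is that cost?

For any fixed open set, each post office goes to its cheapest open site; total = fixed + service.
{North, East}: M1→East 2·18=36, M2→North 9·4=36, M3→East 3·22=66, M4→North 3·25=75. Service 213; fixed 41; total 254.
{North, East, Central}: service 213 + fixed 47 = 260
{North, East, West}: M1→East 2·18=36, M2→North 9·4=36, M3→East 3·22=66, M4→North 3·25=75. Service 213; fixed 51; total 264.
{North, South, East, West, Central}: service 209 + fixed 72 = 281
No other subset beats 254.

Open North and East; minimum total cost 254.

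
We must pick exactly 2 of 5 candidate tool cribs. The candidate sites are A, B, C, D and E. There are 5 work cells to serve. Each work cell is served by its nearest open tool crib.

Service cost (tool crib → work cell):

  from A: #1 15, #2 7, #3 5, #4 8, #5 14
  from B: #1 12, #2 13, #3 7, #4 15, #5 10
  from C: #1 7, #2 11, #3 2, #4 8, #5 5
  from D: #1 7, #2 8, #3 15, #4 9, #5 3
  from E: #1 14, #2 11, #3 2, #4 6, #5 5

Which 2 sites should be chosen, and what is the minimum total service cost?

With exactly 2 open, each work cell uses its cheapest among the chosen.
{D, E}: #1→D 7, #2→D 8, #3→E 2, #4→E 6, #5→D 3. Service cost 26.
{C, D}: service cost 28
{A, C}: service cost 29
Among all 10 size-2 choices, {D, E} is lowest.

Choose D and E; total service cost 26.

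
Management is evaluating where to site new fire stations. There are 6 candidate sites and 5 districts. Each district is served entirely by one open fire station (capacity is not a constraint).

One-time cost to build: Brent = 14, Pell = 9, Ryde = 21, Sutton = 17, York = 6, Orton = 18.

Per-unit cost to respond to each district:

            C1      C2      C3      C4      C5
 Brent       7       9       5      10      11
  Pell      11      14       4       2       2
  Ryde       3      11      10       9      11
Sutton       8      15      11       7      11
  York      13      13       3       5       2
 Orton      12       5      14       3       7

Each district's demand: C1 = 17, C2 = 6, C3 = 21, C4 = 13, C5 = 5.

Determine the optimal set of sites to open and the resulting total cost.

Open Pell, Ryde, York and Orton; minimum total cost 234.

For any fixed open set, each district goes to its cheapest open site; total = fixed + service.
{Pell, Ryde, York, Orton}: C1→Ryde 3·17=51, C2→Orton 5·6=30, C3→York 3·21=63, C4→Pell 2·13=26, C5→Pell 2·5=10. Service 180; fixed 54; total 234.
{Ryde, York, Orton}: C1→Ryde 3·17=51, C2→Orton 5·6=30, C3→York 3·21=63, C4→Orton 3·13=39, C5→York 2·5=10. Service 193; fixed 45; total 238.
{Brent, Pell, Ryde, York, Orton}: service 180 + fixed 68 = 248
{Brent, Pell, Ryde, Sutton, York, Orton}: service 180 + fixed 85 = 265
No other subset beats 234.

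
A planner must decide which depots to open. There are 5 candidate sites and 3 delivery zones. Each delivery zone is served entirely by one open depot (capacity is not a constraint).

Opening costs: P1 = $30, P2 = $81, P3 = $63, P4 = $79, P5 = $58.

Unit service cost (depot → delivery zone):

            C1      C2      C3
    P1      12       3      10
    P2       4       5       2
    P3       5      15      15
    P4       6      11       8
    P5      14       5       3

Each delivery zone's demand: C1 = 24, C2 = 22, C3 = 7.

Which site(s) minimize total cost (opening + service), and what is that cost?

For any fixed open set, each delivery zone goes to its cheapest open site; total = fixed + service.
{P1, P2}: C1→P2 4·24=96, C2→P1 3·22=66, C3→P2 2·7=14. Service 176; fixed 111; total 287.
{P2}: service 220 + fixed 81 = 301
{P1, P2, P5}: C1→P2 4·24=96, C2→P1 3·22=66, C3→P2 2·7=14. Service 176; fixed 169; total 345.
{P1, P2, P3, P4, P5}: service 176 + fixed 311 = 487
No other subset beats 287.

Open P1 and P2; minimum total cost 287.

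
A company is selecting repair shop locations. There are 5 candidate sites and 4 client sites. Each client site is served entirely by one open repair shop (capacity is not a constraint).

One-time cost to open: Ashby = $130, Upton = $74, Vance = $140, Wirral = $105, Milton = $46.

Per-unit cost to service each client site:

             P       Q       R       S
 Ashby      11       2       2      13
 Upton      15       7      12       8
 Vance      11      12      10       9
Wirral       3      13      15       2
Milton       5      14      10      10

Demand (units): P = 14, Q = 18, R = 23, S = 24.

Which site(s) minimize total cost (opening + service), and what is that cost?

Open Ashby and Wirral; minimum total cost 407.

For any fixed open set, each client site goes to its cheapest open site; total = fixed + service.
{Ashby, Wirral}: P→Wirral 3·14=42, Q→Ashby 2·18=36, R→Ashby 2·23=46, S→Wirral 2·24=48. Service 172; fixed 235; total 407.
{Ashby, Wirral, Milton}: service 172 + fixed 281 = 453
{Ashby, Upton, Wirral}: service 172 + fixed 309 = 481
{Ashby, Upton, Vance, Wirral, Milton}: P→Wirral 3·14=42, Q→Ashby 2·18=36, R→Ashby 2·23=46, S→Wirral 2·24=48. Service 172; fixed 495; total 667.
No other subset beats 407.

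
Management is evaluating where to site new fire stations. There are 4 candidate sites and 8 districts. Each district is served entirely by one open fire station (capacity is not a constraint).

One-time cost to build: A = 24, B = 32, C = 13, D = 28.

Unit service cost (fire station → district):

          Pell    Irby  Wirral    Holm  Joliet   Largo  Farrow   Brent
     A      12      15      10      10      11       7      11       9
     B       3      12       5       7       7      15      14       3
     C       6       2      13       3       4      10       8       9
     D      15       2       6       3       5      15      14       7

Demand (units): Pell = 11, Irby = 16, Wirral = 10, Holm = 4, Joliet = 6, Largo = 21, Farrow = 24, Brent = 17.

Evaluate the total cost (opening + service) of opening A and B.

Each district is assigned to its cheapest site among the open ones.
{A, B}: Pell→B 3·11=33, Irby→B 12·16=192, Wirral→B 5·10=50, Holm→B 7·4=28, Joliet→B 7·6=42, Largo→A 7·21=147, Farrow→A 11·24=264, Brent→B 3·17=51. Service 807; fixed 56; total 863.

Total cost: 863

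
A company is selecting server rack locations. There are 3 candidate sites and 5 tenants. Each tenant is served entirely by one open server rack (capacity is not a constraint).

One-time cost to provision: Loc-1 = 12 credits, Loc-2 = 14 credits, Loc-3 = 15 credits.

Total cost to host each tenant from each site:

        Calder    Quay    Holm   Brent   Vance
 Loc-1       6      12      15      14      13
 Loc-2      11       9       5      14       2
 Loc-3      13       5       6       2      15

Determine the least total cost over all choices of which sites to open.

For any fixed open set, each tenant goes to its cheapest open site; total = fixed + service.
{Loc-2, Loc-3}: Calder→Loc-2 11, Quay→Loc-3 5, Holm→Loc-2 5, Brent→Loc-3 2, Vance→Loc-2 2. Service 25; fixed 29; total 54.
{Loc-2}: Calder→Loc-2 11, Quay→Loc-2 9, Holm→Loc-2 5, Brent→Loc-2 14, Vance→Loc-2 2. Service 41; fixed 14; total 55.
{Loc-3}: service 41 + fixed 15 = 56
{Loc-1, Loc-2, Loc-3}: Calder→Loc-1 6, Quay→Loc-3 5, Holm→Loc-2 5, Brent→Loc-3 2, Vance→Loc-2 2. Service 20; fixed 41; total 61.
No other subset beats 54.

Minimum total cost: 54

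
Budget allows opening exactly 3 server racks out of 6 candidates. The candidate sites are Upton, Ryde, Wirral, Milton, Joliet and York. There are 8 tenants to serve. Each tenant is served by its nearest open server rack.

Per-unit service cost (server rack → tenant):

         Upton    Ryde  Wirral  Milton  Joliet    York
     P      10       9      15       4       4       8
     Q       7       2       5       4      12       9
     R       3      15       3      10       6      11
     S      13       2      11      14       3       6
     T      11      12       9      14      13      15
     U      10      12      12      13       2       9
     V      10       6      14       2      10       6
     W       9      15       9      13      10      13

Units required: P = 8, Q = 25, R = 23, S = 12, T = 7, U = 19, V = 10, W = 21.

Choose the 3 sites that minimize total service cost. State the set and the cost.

With exactly 3 open, each tenant uses its cheapest among the chosen.
{Ryde, Wirral, Joliet}: P→Joliet 4·8=32, Q→Ryde 2·25=50, R→Wirral 3·23=69, S→Ryde 2·12=24, T→Wirral 9·7=63, U→Joliet 2·19=38, V→Ryde 6·10=60, W→Wirral 9·21=189. Service cost 525.
{Upton, Ryde, Joliet}: service cost 539
{Wirral, Milton, Joliet}: service cost 547
Among all 20 size-3 choices, {Ryde, Wirral, Joliet} is lowest.

Choose Ryde, Wirral and Joliet; total service cost 525.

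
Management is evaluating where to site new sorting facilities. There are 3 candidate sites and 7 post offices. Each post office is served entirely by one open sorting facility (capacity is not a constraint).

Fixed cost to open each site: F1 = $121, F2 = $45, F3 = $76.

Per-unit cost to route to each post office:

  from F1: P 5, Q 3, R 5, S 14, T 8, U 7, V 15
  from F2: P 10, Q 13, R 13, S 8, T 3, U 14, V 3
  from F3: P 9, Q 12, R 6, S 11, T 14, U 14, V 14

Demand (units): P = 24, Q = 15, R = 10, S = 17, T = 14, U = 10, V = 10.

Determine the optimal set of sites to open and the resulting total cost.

Open F1 and F2; minimum total cost 659.

For any fixed open set, each post office goes to its cheapest open site; total = fixed + service.
{F1, F2}: P→F1 5·24=120, Q→F1 3·15=45, R→F1 5·10=50, S→F2 8·17=136, T→F2 3·14=42, U→F1 7·10=70, V→F2 3·10=30. Service 493; fixed 166; total 659.
{F1, F2, F3}: service 493 + fixed 242 = 735
{F1}: P→F1 5·24=120, Q→F1 3·15=45, R→F1 5·10=50, S→F1 14·17=238, T→F1 8·14=112, U→F1 7·10=70, V→F1 15·10=150. Service 785; fixed 121; total 906.
{F2}: service 913 + fixed 45 = 958
(All 7 nonempty subsets were checked; F1 and F2 is lowest.)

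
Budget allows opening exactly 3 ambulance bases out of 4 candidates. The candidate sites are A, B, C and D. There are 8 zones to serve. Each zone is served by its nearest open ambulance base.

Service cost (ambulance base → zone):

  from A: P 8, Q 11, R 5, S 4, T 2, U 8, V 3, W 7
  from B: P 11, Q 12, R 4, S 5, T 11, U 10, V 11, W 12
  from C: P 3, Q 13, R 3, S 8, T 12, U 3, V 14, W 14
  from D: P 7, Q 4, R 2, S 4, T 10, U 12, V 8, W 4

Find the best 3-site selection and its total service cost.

With exactly 3 open, each zone uses its cheapest among the chosen.
{A, C, D}: P→C 3, Q→D 4, R→D 2, S→A 4, T→A 2, U→C 3, V→A 3, W→D 4. Service cost 25.
{A, B, D}: service cost 34
{A, B, C}: service cost 36
Among all 4 size-3 choices, {A, C, D} is lowest.

Choose A, C and D; total service cost 25.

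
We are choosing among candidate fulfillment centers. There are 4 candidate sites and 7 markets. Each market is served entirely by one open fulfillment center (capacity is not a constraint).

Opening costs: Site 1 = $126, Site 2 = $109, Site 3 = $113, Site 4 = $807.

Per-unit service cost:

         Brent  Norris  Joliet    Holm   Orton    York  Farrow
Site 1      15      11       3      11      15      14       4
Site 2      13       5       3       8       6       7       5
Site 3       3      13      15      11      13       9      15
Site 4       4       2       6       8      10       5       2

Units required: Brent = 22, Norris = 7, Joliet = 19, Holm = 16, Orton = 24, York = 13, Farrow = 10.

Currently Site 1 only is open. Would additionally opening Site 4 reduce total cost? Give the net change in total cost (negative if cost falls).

No — net change +197 (cost rises by 197).

Current service cost with {Site 1}: 1222.
Adding Site 4: each market re-picks its cheapest; new service cost 612, saving 610.
Extra fixed cost: 807. Net change = 807 − 610 = 197.
(Totals: 1348 → 1545.)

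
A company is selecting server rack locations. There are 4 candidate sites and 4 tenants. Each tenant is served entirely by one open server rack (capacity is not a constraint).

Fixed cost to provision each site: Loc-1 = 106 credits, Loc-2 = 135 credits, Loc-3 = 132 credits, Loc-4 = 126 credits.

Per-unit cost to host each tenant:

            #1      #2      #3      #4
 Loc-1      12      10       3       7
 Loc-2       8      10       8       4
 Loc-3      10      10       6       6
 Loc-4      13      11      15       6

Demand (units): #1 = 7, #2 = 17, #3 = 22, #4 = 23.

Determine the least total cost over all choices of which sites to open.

For any fixed open set, each tenant goes to its cheapest open site; total = fixed + service.
{Loc-1}: #1→Loc-1 12·7=84, #2→Loc-1 10·17=170, #3→Loc-1 3·22=66, #4→Loc-1 7·23=161. Service 481; fixed 106; total 587.
{Loc-1, Loc-2}: service 384 + fixed 241 = 625
{Loc-2}: service 494 + fixed 135 = 629
{Loc-1, Loc-2, Loc-3, Loc-4}: #1→Loc-2 8·7=56, #2→Loc-1 10·17=170, #3→Loc-1 3·22=66, #4→Loc-2 4·23=92. Service 384; fixed 499; total 883.
No other subset beats 587.

Minimum total cost: 587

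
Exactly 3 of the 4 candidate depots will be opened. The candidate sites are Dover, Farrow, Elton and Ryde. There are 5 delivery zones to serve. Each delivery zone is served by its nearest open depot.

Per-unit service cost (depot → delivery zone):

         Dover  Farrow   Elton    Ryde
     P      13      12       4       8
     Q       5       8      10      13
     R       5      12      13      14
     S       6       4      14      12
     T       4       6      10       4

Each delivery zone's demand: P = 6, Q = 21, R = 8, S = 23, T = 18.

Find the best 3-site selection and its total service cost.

With exactly 3 open, each delivery zone uses its cheapest among the chosen.
{Dover, Farrow, Elton}: P→Elton 4·6=24, Q→Dover 5·21=105, R→Dover 5·8=40, S→Farrow 4·23=92, T→Dover 4·18=72. Service cost 333.
{Dover, Farrow, Ryde}: service cost 357
{Dover, Elton, Ryde}: service cost 379
Among all 4 size-3 choices, {Dover, Farrow, Elton} is lowest.

Choose Dover, Farrow and Elton; total service cost 333.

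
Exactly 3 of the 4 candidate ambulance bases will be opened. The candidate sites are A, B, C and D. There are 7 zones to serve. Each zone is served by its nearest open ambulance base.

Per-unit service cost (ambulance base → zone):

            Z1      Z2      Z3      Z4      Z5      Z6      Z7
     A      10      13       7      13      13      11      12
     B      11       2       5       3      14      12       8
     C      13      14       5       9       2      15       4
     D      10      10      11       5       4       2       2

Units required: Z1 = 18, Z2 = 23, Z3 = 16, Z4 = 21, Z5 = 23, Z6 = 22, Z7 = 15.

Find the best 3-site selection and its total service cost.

With exactly 3 open, each zone uses its cheapest among the chosen.
{B, C, D}: Z1→D 10·18=180, Z2→B 2·23=46, Z3→B 5·16=80, Z4→B 3·21=63, Z5→C 2·23=46, Z6→D 2·22=44, Z7→D 2·15=30. Service cost 489.
{A, B, D}: service cost 535
{A, C, D}: service cost 715
Among all 4 size-3 choices, {B, C, D} is lowest.

Choose B, C and D; total service cost 489.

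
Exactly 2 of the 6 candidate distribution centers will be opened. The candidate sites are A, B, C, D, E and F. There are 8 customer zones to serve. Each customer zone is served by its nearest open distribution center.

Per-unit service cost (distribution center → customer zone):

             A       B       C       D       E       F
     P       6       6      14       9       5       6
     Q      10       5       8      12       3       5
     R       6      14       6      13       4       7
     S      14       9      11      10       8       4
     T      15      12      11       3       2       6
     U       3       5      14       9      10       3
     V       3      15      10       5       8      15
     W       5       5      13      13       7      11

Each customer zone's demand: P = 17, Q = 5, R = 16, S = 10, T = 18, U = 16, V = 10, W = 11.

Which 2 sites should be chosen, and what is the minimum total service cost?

Choose A and E; total service cost 413.

With exactly 2 open, each customer zone uses its cheapest among the chosen.
{A, E}: P→E 5·17=85, Q→E 3·5=15, R→E 4·16=64, S→E 8·10=80, T→E 2·18=36, U→A 3·16=48, V→A 3·10=30, W→A 5·11=55. Service cost 413.
{E, F}: service cost 445
{B, E}: service cost 495
Among all 15 size-2 choices, {A, E} is lowest.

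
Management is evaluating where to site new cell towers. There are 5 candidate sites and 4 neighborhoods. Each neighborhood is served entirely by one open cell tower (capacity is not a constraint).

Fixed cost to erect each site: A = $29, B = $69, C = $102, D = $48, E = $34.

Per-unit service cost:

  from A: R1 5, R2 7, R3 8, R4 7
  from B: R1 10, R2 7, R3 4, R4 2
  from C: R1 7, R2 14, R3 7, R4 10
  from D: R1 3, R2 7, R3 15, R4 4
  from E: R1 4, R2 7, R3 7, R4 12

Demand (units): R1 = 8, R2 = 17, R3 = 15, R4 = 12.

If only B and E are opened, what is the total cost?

Each neighborhood is assigned to its cheapest site among the open ones.
{B, E}: R1→E 4·8=32, R2→B 7·17=119, R3→B 4·15=60, R4→B 2·12=24. Service 235; fixed 103; total 338.

Total cost: 338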